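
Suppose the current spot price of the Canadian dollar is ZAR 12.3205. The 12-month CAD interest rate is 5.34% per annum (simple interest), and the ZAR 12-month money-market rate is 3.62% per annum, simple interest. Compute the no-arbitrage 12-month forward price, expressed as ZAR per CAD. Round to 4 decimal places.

T = 1 year.
ZAR growth factor: 1 + 0.0362×1 = 1.036200.
CAD growth factor: 1 + 0.0534×1 = 1.053400.
Forward (ZAR per CAD) = 12.3205 × 1.036200 / 1.053400 = 12.119330.

12.1193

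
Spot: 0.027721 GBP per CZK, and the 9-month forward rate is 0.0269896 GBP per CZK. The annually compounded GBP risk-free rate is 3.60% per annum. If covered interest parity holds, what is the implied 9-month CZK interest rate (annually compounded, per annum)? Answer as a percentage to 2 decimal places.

7.36%

T = 9/12 years.
F/S = 0.0269896/0.027721 = 0.9736157 = (growth of GBP) / (growth of CZK).
GBP growth factor: (1 + 0.0360)^(9/12) = 1.0268803.
That pins the CZK growth at 1.054708.
r = 1.054708^(12/9) − 1 = 0.073601 → 7.36%.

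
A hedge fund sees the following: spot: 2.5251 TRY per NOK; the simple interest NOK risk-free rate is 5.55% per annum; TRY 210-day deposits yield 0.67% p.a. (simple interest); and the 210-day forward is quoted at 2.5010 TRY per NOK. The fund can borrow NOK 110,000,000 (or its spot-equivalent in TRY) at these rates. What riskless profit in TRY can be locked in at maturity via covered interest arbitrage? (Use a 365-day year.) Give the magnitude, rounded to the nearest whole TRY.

TRY 5,062,965

T = 210/365 years.
Keep in NOK, deliver into the forward: 110,000,000·1.03193150685·2.5010 = TRY 283,894,676.85.
Swap to TRY now, deposit: 110,000,000·2.5251·1.00385479452 = TRY 278,831,711.58.
The quoted forward overvalues NOK, so borrow TRY, buy NOK at spot, deposit the NOK at 5.55%, and sell the proceeds forward at 2.5010.
Profit = 283,894,676.85 − 278,831,711.58 = TRY 5,062,965.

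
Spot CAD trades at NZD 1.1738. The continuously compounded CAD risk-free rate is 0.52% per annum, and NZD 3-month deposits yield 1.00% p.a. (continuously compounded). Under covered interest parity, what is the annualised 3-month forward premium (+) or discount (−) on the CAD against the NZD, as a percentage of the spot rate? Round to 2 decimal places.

T = 3/12 years.
CIP forward (NZD per CAD) = 1.1738 × 1.0025031/1.0013008 = 1.1752094.
(F − S)/S ÷ T = (1.1752094 − 1.1738)/1.1738/(3/12) = 0.004803 → 0.48%.

+0.48%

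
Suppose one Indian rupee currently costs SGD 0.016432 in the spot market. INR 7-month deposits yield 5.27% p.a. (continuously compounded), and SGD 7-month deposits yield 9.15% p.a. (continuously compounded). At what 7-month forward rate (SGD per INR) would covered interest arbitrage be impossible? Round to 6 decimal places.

0.016808

T = 7/12 years.
SGD growth factor: e^(0.0915×7/12) = 1.0548251.
INR growth factor: e^(0.0527×7/12) = 1.0312191.
So F = 0.016432 × 1.0548251 / 1.0312191 = 0.01680815 (SGD/INR).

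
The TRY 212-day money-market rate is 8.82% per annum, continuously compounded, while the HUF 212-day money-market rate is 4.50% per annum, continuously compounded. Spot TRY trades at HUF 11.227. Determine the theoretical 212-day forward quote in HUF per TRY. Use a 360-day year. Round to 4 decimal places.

10.9450

T = 212/360 years.
HUF growth factor: e^(0.0450×212/360) = 1.02685425.
TRY accumulates by e^(0.0882×212/360) = 1.05331254.
Forward (HUF per TRY) = 11.227 × 1.02685425 / 1.05331254 = 10.944988.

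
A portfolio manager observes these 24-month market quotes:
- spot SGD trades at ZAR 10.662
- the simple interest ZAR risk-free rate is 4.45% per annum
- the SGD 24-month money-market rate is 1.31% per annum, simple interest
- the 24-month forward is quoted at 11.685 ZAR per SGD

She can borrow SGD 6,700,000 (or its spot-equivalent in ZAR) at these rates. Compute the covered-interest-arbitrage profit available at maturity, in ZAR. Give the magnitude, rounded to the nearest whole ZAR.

T = 2 years.
Keep in SGD, deliver into the forward: 6,700,000·1.026200·11.685 = ZAR 80,340,684.90.
Swap to ZAR now, deposit: 6,700,000·10.662·1.089000 = ZAR 77,793,150.60.
The quoted forward overvalues SGD, so borrow ZAR, buy SGD at spot, deposit the SGD at 1.31%, and sell the proceeds forward at 11.685.
The gap between the two covered legs is ZAR 2,547,534.

ZAR 2,547,534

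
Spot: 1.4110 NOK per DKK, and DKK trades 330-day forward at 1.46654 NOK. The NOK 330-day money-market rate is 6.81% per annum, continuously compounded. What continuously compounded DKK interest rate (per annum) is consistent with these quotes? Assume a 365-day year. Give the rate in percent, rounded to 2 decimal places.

T = 330/365 years.
CIP gives F = S · g_NOK/g_DKK, so g_NOK/g_DKK = 1.46654/1.411 = 1.0393622.
NOK growth factor: e^(0.0681×330/365) = 1.0635048.
Hence g_DKK = 1.0232283.
Take logs: ln 1.0232283 / (330/365) = 0.025398, so 2.54%.

2.54%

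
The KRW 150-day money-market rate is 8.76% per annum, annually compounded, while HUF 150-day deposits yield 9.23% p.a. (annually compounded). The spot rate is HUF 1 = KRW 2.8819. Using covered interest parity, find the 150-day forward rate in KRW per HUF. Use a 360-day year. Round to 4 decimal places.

2.8767

T = 150/360 years.
KRW growth factor: (1 + 0.0876)^(150/360) = 1.0356082.
HUF accumulates by (1 + 0.0923)^(150/360) = 1.0374706.
Forward (KRW per HUF) = 2.8819 × 1.0356082 / 1.0374706 = 2.876727.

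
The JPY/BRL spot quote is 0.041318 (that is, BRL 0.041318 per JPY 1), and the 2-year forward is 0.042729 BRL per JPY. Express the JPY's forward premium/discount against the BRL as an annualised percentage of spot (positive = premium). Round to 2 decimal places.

T = 2 years.
(F − S)/S = (0.042729 − 0.041318)/0.041318 = 0.0341498.
Annualise by dividing by T: 0.0341498 / 2 = 0.017075 → 1.71%.

+1.71%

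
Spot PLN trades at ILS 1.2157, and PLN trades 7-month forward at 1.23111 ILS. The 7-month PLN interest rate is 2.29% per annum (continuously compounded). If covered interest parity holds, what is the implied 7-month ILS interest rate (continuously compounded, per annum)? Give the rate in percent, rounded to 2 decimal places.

4.45%

T = 7/12 years.
CIP gives F = S · g_ILS/g_PLN, so g_ILS/g_PLN = 1.23111/1.2157 = 1.0126758.
PLN growth factor: e^(0.0229×7/12) = 1.013448.
Hence g_ILS = 1.0262943.
r = ln(1.0262943)/(7/12) = 0.044494 → 4.45%.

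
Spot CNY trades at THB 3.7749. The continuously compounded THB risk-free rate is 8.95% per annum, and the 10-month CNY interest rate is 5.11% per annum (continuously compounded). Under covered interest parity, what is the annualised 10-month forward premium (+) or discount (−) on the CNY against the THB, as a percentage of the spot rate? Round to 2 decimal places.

T = 10/12 years.
CIP forward (THB per CNY) = 3.7749 × 1.0774351/1.043503 = 3.8976503.
Annualised premium = (F − S)/S × (1/T) = (3.8976503 − 3.7749)/3.7749 ÷ (10/12) = 3.90%.

+3.90%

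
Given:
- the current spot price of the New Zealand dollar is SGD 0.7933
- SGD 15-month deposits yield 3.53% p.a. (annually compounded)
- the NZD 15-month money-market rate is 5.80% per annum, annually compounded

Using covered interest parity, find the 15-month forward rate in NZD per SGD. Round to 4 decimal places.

T = 15/12 years.
SGD accumulates by (1 + 0.0353)^(15/12) = 1.044318.
NZD accumulates by (1 + 0.0580)^(15/12) = 1.0730182.
So F = 0.7933 × 1.044318 / 1.0730182 = 0.7720815 (SGD/NZD).
Invert for NZD per SGD: 1 / 0.7720815 = 1.2952.

1.2952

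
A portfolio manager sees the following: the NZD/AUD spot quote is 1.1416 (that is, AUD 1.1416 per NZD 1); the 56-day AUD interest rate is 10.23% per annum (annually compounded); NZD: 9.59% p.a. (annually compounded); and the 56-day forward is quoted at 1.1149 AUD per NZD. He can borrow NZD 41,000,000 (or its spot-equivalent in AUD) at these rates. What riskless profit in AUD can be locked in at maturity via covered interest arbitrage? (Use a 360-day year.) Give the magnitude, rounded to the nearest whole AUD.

T = 56/360 years.
Keep in NZD, deliver into the forward: 41,000,000·1.0143470924·1.1149 = AUD 46,366,718.51.
Swap to AUD now, deposit: 41,000,000·1.1416·1.0152662983 = AUD 47,520,148.25.
The quoted forward undervalues NZD, so borrow NZD, convert to AUD at spot, deposit the AUD at 10.23%, and buy NZD forward at 1.1149 to cover the loan.
Profit = 47,520,148.25 − 46,366,718.51 = AUD 1,153,430.

AUD 1,153,430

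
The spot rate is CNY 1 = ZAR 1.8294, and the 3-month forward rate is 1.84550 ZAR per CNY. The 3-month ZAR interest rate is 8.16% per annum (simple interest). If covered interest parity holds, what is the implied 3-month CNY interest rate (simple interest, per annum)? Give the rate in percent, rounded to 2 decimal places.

4.60%

T = 3/12 years.
F/S = 1.8455/1.8294 = 1.0088007 = (growth of ZAR) / (growth of CNY).
The ZAR side grows by 1 + 0.0816×3/12 = 1.020400.
Hence g_CNY = 1.0114981.
r = (1.0114981 − 1)/(3/12) = 0.045992 → 4.60%.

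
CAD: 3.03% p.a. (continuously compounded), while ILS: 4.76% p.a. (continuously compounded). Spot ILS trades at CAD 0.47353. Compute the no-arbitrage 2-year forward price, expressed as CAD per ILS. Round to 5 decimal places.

T = 2 years.
CAD accumulates by e^(0.0303×2) = 1.0624738.
ILS growth factor: e^(0.0476×2) = 1.0998788.
Forward (CAD per ILS) = 0.47353 × 1.0624738 / 1.0998788 = 0.4574261.

0.45743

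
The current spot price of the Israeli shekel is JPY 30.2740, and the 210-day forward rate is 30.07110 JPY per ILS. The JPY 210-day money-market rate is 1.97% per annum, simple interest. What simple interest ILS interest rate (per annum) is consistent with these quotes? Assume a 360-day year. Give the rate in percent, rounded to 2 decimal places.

T = 210/360 years.
CIP gives F = S · g_JPY/g_ILS, so g_JPY/g_ILS = 30.0711/30.274 = 0.9932979.
The JPY side grows by 1 + 0.0197×210/360 = 1.0114917.
Hence g_ILS = 1.0183166.
(1.0183166 − 1)/T = 0.031400, i.e. 3.14%.

3.14%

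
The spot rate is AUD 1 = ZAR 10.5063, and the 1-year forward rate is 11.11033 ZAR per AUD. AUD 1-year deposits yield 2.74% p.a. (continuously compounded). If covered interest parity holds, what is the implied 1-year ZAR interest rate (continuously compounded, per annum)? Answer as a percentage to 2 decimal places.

T = 1 year.
CIP gives F = S · g_ZAR/g_AUD, so g_ZAR/g_AUD = 11.11033/10.5063 = 1.0574922.
AUD growth factor: e^(0.0274×1) = 1.0277788.
Hence g_ZAR = 1.0868681.
Take logs: ln 1.0868681 / 1 = 0.083300, so 8.33%.

8.33%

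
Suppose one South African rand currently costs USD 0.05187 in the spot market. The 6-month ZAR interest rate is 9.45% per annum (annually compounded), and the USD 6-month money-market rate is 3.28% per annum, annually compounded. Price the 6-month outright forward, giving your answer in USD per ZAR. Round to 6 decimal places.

0.050387

T = 6/12 years.
Growth of 1 USD over T: (1 + 0.0328)^(6/12) = 1.0162677.
ZAR accumulates by (1 + 0.0945)^(6/12) = 1.0461835.
Forward (USD per ZAR) = 0.05187 × 1.0162677 / 1.0461835 = 0.05038677.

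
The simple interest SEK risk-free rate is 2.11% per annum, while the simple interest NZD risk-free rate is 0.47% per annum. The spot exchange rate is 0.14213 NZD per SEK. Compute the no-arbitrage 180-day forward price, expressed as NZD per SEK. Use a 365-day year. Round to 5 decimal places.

T = 180/365 years.
NZD growth factor: 1 + 0.0047×180/365 = 1.0023178.
SEK growth factor: 1 + 0.0211×180/365 = 1.0104055.
CIP: F = S · (grow NZD)/(grow SEK) = 0.14213 × 1.0023178/1.0104055 = 0.1409923 NZD per SEK.

0.14099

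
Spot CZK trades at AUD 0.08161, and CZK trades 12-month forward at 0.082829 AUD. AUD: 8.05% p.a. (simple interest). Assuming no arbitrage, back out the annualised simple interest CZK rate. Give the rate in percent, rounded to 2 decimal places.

T = 1 year.
By CIP, F/S equals the AUD-to-CZK growth ratio: 0.082829/0.08161 = 1.0149369.
The AUD side grows by 1 + 0.0805×1 = 1.080500.
Hence g_CZK = 1.0645982.
r = (1.0645982 − 1)/1 = 0.064598 → 6.46%.

6.46%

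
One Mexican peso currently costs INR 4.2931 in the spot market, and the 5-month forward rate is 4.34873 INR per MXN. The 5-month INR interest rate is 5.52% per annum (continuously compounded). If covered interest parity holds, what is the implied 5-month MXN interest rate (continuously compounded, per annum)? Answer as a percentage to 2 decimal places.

2.43%

T = 5/12 years.
F/S = 4.34873/4.2931 = 1.0129580 = (growth of INR) / (growth of MXN).
INR growth factor: e^(0.0552×5/12) = 1.0232665.
Hence g_MXN = 1.0101766.
r = ln(1.0101766)/(5/12) = 0.024300 → 2.43%.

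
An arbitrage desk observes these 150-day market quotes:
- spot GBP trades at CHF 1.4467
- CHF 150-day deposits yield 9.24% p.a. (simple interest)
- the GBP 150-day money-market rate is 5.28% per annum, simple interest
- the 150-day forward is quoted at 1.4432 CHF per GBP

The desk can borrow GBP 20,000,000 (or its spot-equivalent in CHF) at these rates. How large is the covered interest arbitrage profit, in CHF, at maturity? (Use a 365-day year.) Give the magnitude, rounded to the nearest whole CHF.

CHF 542,390

T = 150/365 years.
Keep in GBP, deliver into the forward: 20,000,000·1.0216986301·1.4432 = CHF 29,490,309.26.
Swap to CHF now, deposit: 20,000,000·1.4467·1.0379726027 = CHF 30,032,699.29.
The quoted forward undervalues GBP, so borrow GBP, convert to CHF at spot, deposit the CHF at 9.24%, and buy GBP forward at 1.4432 to cover the loan.
Arbitrage profit = |29,490,309.26 − 30,032,699.29| = CHF 542,390.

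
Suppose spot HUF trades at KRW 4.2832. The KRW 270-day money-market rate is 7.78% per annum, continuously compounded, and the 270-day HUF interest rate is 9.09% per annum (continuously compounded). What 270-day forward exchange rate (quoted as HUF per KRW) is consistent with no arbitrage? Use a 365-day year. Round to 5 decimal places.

0.23574

T = 270/365 years.
Growth of 1 KRW over T: e^(0.0778×270/365) = 1.059239.
HUF growth factor: e^(0.0909×270/365) = 1.0695533.
So F = 4.2832 × 1.059239 / 1.0695533 = 4.241895 (KRW/HUF).
Invert for HUF per KRW: 1 / 4.241895 = 0.23574.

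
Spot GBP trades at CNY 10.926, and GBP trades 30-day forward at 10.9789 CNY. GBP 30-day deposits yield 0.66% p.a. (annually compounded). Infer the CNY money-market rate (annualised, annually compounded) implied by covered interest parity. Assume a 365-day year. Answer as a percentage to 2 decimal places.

T = 30/365 years.
By CIP, F/S equals the CNY-to-GBP growth ratio: 10.9789/10.926 = 1.0048417.
GBP growth factor: (1 + 0.0066)^(30/365) = 1.0005408.
So the CNY growth factor = 1.0053851.
Annualise: 1.0053851^(365/30) − 1 = 0.067525 = 6.75%.

6.75%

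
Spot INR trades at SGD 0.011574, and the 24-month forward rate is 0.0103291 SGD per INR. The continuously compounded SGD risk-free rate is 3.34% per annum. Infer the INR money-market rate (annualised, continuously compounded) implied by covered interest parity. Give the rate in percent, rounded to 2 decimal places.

9.03%

T = 2 years.
F/S = 0.0103291/0.011574 = 0.8924400 = (growth of SGD) / (growth of INR).
SGD growth factor: e^(0.0334×2) = 1.0690816.
Hence g_INR = 1.1979311.
Take logs: ln 1.1979311 / 2 = 0.090298, so 9.03%.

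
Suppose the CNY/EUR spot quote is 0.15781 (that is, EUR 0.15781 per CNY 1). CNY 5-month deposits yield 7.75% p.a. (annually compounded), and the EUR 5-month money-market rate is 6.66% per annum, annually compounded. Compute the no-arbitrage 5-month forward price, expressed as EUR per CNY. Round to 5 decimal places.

T = 5/12 years.
Growth of 1 EUR over T: (1 + 0.0666)^(5/12) = 1.0272291.
CNY accumulates by (1 + 0.0775)^(5/12) = 1.0315902.
CIP: F = S · (grow EUR)/(grow CNY) = 0.15781 × 1.0272291/1.0315902 = 0.1571429 EUR per CNY.

0.15714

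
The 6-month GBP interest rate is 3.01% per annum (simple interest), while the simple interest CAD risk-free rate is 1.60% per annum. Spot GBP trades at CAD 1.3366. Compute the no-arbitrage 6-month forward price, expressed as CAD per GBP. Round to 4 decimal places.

T = 6/12 years.
CAD accumulates by 1 + 0.0160×6/12 = 1.008000.
GBP accumulates by 1 + 0.0301×6/12 = 1.015050.
Forward (CAD per GBP) = 1.3366 × 1.008000 / 1.015050 = 1.327317.

1.3273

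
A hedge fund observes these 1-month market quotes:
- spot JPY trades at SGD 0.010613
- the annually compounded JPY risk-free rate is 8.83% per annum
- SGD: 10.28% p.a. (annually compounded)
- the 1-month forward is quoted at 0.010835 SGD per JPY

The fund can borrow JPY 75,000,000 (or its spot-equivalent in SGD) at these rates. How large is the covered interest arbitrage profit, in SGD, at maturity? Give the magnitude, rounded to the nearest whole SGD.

T = 1/12 years.
Route A — deposit JPY, sell forward: 75,000,000 × 1.00707632 × 0.010835 = SGD 818,375.39.
Route B — convert at spot, deposit SGD: 75,000,000 × 0.010613 × 1.0081877 = SGD 802,492.20.
The quoted forward overvalues JPY, so borrow SGD, buy JPY at spot, deposit the JPY at 8.83%, and sell the proceeds forward at 0.010835.
Arbitrage profit = |818,375.39 − 802,492.20| = SGD 15,883.

SGD 15,883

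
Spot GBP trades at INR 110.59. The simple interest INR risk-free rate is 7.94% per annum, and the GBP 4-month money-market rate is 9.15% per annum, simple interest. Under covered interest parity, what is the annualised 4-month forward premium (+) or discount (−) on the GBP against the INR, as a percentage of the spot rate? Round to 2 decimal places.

T = 4/12 years.
F = S · g_INR/g_GBP = 110.59 × 1.0264667/1.030500 = 110.15716.
Annualised premium = (F − S)/S × (1/T) = (110.15716 − 110.59)/110.59 ÷ (4/12) = -1.17%.

-1.17%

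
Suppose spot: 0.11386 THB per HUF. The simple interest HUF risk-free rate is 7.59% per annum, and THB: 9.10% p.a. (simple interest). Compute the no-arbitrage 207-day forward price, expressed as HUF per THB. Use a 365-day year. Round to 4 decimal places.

8.7112

T = 207/365 years.
THB accumulates by 1 + 0.0910×207/365 = 1.0516082.
HUF accumulates by 1 + 0.0759×207/365 = 1.0430447.
So F = 0.11386 × 1.0516082 / 1.0430447 = 0.1147948 (THB/HUF).
Quoted the other way: 1/0.1147948 = 8.7112 HUF per THB.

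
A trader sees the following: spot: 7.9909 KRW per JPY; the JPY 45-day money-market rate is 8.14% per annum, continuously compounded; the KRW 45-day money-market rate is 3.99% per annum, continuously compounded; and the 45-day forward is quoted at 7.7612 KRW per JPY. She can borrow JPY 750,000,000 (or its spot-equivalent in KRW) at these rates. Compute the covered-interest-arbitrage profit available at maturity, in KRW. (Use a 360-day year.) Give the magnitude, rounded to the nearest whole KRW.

KRW 142,710,622

T = 45/360 years.
Invest the JPY and cover forward: 750,000,000 × 1.010226941331 × 7.7612 = KRW 5,880,430,002.79.
Convert at spot and invest in KRW: 750,000,000 × 7.9909 × 1.004999958281 = KRW 6,023,140,624.97.
The quoted forward undervalues JPY, so borrow JPY, convert to KRW at spot, deposit the KRW at 3.99%, and buy JPY forward at 7.7612 to cover the loan.
Profit = 6,023,140,624.97 − 5,880,430,002.79 = KRW 142,710,622.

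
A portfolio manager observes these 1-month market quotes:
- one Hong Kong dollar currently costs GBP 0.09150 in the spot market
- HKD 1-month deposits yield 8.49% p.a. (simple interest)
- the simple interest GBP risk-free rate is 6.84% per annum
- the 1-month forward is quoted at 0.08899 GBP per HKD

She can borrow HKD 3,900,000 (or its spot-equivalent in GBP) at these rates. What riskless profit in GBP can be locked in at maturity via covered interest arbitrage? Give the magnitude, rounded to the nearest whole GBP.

T = 1/12 years.
Route A — deposit HKD, sell forward: 3,900,000 × 1.007075 × 0.08899 = GBP 349,516.46.
Route B — convert at spot, deposit GBP: 3,900,000 × 0.09150 × 1.005700 = GBP 358,884.05.
The quoted forward undervalues HKD, so borrow HKD, convert to GBP at spot, deposit the GBP at 6.84%, and buy HKD forward at 0.08899 to cover the loan.
The gap between the two covered legs is GBP 9,368.

GBP 9,368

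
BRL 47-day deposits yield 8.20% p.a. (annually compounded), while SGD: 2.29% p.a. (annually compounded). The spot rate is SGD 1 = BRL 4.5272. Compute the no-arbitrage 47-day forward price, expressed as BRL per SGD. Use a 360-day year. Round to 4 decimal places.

4.5605

T = 47/360 years.
BRL growth factor: (1 + 0.0820)^(47/360) = 1.0103424.
SGD accumulates by (1 + 0.0229)^(47/360) = 1.0029604.
Forward (BRL per SGD) = 4.5272 × 1.0103424 / 1.0029604 = 4.560521.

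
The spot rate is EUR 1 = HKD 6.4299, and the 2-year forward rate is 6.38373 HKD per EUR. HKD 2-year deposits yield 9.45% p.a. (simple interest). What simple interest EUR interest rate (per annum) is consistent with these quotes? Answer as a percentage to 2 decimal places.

9.88%

T = 2 years.
CIP gives F = S · g_HKD/g_EUR, so g_HKD/g_EUR = 6.38373/6.4299 = 0.9928195.
HKD growth factor: 1 + 0.0945×2 = 1.189000.
That pins the EUR growth at 1.1975994.
r = (1.1975994 − 1)/2 = 0.098800 → 9.88%.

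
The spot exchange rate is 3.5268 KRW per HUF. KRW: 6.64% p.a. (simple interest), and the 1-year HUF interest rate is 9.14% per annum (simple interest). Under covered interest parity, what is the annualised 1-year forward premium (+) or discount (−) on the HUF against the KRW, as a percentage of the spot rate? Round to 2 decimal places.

T = 1 year.
F = S · g_KRW/g_HUF = 3.5268 × 1.066400/1.091400 = 3.4460139.
(F − S)/S ÷ T = (3.4460139 − 3.5268)/3.5268/1 = -0.022906 → -2.29%.

-2.29%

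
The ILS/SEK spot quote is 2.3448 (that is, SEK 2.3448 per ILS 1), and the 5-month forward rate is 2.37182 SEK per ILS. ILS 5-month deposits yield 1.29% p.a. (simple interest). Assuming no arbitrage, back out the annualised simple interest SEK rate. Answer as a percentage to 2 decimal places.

4.07%

T = 5/12 years.
By CIP, F/S equals the SEK-to-ILS growth ratio: 2.37182/2.3448 = 1.0115234.
The ILS side grows by 1 + 0.0129×5/12 = 1.005375.
Hence g_SEK = 1.0169603.
r = (1.0169603 − 1)/(5/12) = 0.040705 → 4.07%.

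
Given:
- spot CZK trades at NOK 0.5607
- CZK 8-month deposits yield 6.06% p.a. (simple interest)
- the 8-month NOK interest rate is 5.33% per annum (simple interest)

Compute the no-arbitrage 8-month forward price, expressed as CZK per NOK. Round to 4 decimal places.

1.7919

T = 8/12 years.
NOK growth factor: 1 + 0.0533×8/12 = 1.0355333.
CZK growth factor: 1 + 0.0606×8/12 = 1.040400.
CIP: F = S · (grow NOK)/(grow CZK) = 0.5607 × 1.0355333/1.040400 = 0.5580772 NOK per CZK.
Quoted the other way: 1/0.5580772 = 1.7919 CZK per NOK.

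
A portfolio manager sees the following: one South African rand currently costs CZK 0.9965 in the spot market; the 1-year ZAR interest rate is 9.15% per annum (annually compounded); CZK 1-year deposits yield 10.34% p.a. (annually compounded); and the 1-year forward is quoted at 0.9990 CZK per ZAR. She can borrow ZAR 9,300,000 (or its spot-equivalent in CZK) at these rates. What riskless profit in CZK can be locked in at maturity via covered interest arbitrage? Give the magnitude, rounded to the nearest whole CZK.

T = 1 year.
Keep in ZAR, deliver into the forward: 9,300,000·1.091500·0.9990 = CZK 10,140,799.05.
Swap to CZK now, deposit: 9,300,000·0.9965·1.103400 = CZK 10,225,704.33.
The quoted forward undervalues ZAR, so borrow ZAR, convert to CZK at spot, deposit the CZK at 10.34%, and buy ZAR forward at 0.9990 to cover the loan.
Arbitrage profit = |10,140,799.05 − 10,225,704.33| = CZK 84,905.

CZK 84,905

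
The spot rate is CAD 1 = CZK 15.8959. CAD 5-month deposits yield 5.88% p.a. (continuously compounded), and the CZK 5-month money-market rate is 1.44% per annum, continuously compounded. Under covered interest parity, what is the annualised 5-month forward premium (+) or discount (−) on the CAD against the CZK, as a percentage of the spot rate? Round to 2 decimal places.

T = 5/12 years.
No-arbitrage forward: 15.8959 × 1.006018 / 1.0248026 = 15.6045286 CZK/CAD.
(F − S)/S ÷ T = (15.6045286 − 15.8959)/15.8959/(5/12) = -0.043992 → -4.40%.

-4.40%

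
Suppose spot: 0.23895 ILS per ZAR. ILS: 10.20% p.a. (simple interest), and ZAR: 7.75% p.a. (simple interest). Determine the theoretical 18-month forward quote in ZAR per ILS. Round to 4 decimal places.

4.0516

T = 18/12 years.
ILS accumulates by 1 + 0.1020×18/12 = 1.153000.
ZAR accumulates by 1 + 0.0775×18/12 = 1.116250.
Forward (ILS per ZAR) = 0.23895 × 1.153000 / 1.116250 = 0.2468169.
Quoted the other way: 1/0.2468169 = 4.0516 ZAR per ILS.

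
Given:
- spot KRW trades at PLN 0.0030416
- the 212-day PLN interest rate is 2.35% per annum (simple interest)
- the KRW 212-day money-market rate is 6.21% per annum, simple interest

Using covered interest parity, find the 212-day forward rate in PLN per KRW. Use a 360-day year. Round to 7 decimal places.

T = 212/360 years.
Growth of 1 PLN over T: 1 + 0.0235×212/360 = 1.0138389.
KRW accumulates by 1 + 0.0621×212/360 = 1.036570.
Forward (PLN per KRW) = 0.0030416 × 1.0138389 / 1.036570 = 0.002974900.

0.0029749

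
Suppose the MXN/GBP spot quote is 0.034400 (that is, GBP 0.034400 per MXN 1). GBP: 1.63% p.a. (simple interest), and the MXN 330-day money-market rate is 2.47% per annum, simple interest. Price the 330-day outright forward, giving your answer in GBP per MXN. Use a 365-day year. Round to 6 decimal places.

0.034144

T = 330/365 years.
Growth of 1 GBP over T: 1 + 0.0163×330/365 = 1.014737.
Growth of 1 MXN over T: 1 + 0.0247×330/365 = 1.0223315.
So F = 0.0344 × 1.014737 / 1.0223315 = 0.03414446 (GBP/MXN).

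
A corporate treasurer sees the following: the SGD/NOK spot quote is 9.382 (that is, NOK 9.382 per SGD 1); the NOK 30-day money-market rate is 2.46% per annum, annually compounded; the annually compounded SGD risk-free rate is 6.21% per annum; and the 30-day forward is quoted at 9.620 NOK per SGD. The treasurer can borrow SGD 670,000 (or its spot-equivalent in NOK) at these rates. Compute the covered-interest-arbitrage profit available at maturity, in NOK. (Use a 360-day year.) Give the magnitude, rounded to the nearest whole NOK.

T = 30/360 years.
Invest the SGD and cover forward: 670,000 × 1.005033298 × 9.620 = NOK 6,477,841.62.
Convert at spot and invest in NOK: 670,000 × 9.382 × 1.002027243 = NOK 6,298,683.13.
The quoted forward overvalues SGD, so borrow NOK, buy SGD at spot, deposit the SGD at 6.21%, and sell the proceeds forward at 9.620.
Profit = 6,477,841.62 − 6,298,683.13 = NOK 179,158.

NOK 179,158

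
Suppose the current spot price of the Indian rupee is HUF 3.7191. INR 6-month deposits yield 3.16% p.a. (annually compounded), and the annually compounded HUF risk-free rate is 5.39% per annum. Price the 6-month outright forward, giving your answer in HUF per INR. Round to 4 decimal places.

3.7591

T = 6/12 years.
Growth of 1 HUF over T: (1 + 0.0539)^(6/12) = 1.0265963.
Growth of 1 INR over T: (1 + 0.0316)^(6/12) = 1.0156771.
So F = 3.7191 × 1.0265963 / 1.0156771 = 3.759083 (HUF/INR).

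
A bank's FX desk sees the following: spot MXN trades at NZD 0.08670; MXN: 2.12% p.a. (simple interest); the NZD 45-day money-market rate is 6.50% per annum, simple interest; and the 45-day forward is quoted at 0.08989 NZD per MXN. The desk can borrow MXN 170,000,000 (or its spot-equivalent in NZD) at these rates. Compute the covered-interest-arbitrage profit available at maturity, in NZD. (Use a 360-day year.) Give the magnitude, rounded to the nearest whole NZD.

T = 45/360 years.
Route A — deposit MXN, sell forward: 170,000,000 × 1.002650 × 0.08989 = NZD 15,321,795.45.
Route B — convert at spot, deposit NZD: 170,000,000 × 0.08670 × 1.008125 = NZD 14,858,754.38.
The quoted forward overvalues MXN, so borrow NZD, buy MXN at spot, deposit the MXN at 2.12%, and sell the proceeds forward at 0.08989.
The gap between the two covered legs is NZD 463,041.

NZD 463,041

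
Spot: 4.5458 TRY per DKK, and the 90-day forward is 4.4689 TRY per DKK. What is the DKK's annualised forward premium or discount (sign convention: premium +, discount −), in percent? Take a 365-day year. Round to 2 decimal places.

T = 90/365 years.
DKK trades forward at -1.69167% vs spot over the period.
Annualise by dividing by T: -0.0169167 / (90/365) = -0.068607 → -6.86%.

-6.86%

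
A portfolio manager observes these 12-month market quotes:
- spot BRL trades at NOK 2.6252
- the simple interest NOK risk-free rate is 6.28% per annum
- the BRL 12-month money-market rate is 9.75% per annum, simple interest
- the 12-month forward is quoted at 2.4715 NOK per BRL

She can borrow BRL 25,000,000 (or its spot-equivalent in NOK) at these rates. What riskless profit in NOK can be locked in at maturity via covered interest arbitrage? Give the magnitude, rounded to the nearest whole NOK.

T = 1 year.
Route A — deposit BRL, sell forward: 25,000,000 × 1.097500 × 2.4715 = NOK 67,811,781.25.
Route B — convert at spot, deposit NOK: 25,000,000 × 2.6252 × 1.062800 = NOK 69,751,564.00.
The quoted forward undervalues BRL, so borrow BRL, convert to NOK at spot, deposit the NOK at 6.28%, and buy BRL forward at 2.4715 to cover the loan.
Profit = 69,751,564.00 − 67,811,781.25 = NOK 1,939,783.

NOK 1,939,783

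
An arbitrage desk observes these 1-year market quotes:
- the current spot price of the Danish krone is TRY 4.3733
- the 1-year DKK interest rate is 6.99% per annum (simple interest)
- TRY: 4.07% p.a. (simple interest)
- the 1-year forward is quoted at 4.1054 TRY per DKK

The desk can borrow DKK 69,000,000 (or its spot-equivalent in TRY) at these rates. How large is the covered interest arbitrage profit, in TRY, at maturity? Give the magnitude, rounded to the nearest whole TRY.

T = 1 year.
Keep in DKK, deliver into the forward: 69,000,000·1.069900·4.1054 = TRY 303,073,354.74.
Swap to TRY now, deposit: 69,000,000·4.3733·1.040700 = TRY 314,039,238.39.
The quoted forward undervalues DKK, so borrow DKK, convert to TRY at spot, deposit the TRY at 4.07%, and buy DKK forward at 4.1054 to cover the loan.
Profit = 314,039,238.39 − 303,073,354.74 = TRY 10,965,884.

TRY 10,965,884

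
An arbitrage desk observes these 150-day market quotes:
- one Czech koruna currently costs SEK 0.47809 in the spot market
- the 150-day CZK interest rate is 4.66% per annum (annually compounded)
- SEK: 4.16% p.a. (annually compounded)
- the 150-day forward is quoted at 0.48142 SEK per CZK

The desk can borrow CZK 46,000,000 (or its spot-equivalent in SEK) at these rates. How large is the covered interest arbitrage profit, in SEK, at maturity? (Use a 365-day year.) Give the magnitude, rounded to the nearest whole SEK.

T = 150/365 years.
Invest the CZK and cover forward: 46,000,000 × 1.0188941466 × 0.48142 = SEK 22,563,736.92.
Convert at spot and invest in SEK: 46,000,000 × 0.47809 × 1.0168909253 = SEK 22,363,607.59.
The quoted forward overvalues CZK, so borrow SEK, buy CZK at spot, deposit the CZK at 4.66%, and sell the proceeds forward at 0.48142.
Arbitrage profit = |22,563,736.92 − 22,363,607.59| = SEK 200,129.

SEK 200,129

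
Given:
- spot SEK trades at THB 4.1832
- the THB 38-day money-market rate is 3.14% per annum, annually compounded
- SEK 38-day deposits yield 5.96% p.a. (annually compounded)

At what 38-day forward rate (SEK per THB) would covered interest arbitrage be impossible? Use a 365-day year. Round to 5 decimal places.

T = 38/365 years.
Growth of 1 THB over T: (1 + 0.0314)^(38/365) = 1.003224.
SEK growth factor: (1 + 0.0596)^(38/365) = 1.0060453.
CIP: F = S · (grow THB)/(grow SEK) = 4.1832 × 1.003224/1.0060453 = 4.171469 THB per SEK.
Quoted the other way: 1/4.171469 = 0.23972 SEK per THB.

0.23972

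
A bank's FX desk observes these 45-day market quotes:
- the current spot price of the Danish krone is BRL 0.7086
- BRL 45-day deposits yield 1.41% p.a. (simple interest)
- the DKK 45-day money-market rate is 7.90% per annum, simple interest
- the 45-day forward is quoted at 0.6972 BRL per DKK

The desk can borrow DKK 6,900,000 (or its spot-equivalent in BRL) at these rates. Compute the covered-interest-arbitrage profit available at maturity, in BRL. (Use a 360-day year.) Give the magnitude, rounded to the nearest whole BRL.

T = 45/360 years.
Invest the DKK and cover forward: 6,900,000 × 1.009875 × 0.6972 = BRL 4,858,185.47.
Convert at spot and invest in BRL: 6,900,000 × 0.7086 × 1.0017625 = BRL 4,897,957.46.
The quoted forward undervalues DKK, so borrow DKK, convert to BRL at spot, deposit the BRL at 1.41%, and buy DKK forward at 0.6972 to cover the loan.
Profit = 4,897,957.46 − 4,858,185.47 = BRL 39,772.

BRL 39,772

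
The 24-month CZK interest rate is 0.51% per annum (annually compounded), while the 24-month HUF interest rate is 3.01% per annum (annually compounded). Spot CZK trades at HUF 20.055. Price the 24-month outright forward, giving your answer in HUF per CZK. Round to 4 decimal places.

21.0651

T = 2 years.
Growth of 1 HUF over T: (1 + 0.0301)^2 = 1.06110601.
CZK accumulates by (1 + 0.0051)^2 = 1.01022601.
Forward (HUF per CZK) = 20.055 × 1.06110601 / 1.01022601 = 21.065069.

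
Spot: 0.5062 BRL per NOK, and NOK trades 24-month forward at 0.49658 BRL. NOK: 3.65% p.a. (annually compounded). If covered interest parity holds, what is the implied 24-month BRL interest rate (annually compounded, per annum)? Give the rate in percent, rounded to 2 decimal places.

2.66%

T = 2 years.
By CIP, F/S equals the BRL-to-NOK growth ratio: 0.49658/0.5062 = 0.9809957.
NOK growth factor: (1 + 0.0365)^2 = 1.0743322.
So the BRL growth factor = 1.0539153.
Annualise: 1.0539153^(1/2) − 1 = 0.026604 = 2.66%.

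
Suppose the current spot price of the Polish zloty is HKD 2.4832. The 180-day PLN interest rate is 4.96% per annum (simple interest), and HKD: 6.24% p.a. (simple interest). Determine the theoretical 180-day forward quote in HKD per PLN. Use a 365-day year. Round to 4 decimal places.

2.4985

T = 180/365 years.
HKD growth factor: 1 + 0.0624×180/365 = 1.0307726.
Growth of 1 PLN over T: 1 + 0.0496×180/365 = 1.0244603.
CIP: F = S · (grow HKD)/(grow PLN) = 2.4832 × 1.0307726/1.0244603 = 2.498500 HKD per PLN.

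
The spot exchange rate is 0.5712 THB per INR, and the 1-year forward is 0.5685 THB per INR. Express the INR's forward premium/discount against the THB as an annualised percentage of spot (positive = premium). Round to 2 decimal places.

-0.47%

T = 1 year.
Period premium: (0.5685 − 0.5712)/0.5712 = -0.0047269.
Annualise by dividing by T: -0.0047269 / 1 = -0.004727 → -0.47%.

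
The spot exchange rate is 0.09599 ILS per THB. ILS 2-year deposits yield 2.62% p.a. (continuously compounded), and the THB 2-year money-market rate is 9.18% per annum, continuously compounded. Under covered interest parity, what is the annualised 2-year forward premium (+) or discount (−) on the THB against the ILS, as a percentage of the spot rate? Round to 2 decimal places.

-6.15%

T = 2 years.
F = S · g_ILS/g_THB = 0.09599 × 1.0537972/1.2015351 = 0.08418730.
Annualised premium = (F − S)/S × (1/T) = (0.08418730 − 0.09599)/0.09599 ÷ 2 = -6.15%.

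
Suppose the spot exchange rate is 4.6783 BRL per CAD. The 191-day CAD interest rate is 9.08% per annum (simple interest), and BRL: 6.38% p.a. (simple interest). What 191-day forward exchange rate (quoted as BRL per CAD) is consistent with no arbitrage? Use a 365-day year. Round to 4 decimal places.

4.6152

T = 191/365 years.
Growth of 1 BRL over T: 1 + 0.0638×191/365 = 1.0333858.
CAD accumulates by 1 + 0.0908×191/365 = 1.0475145.
Forward (BRL per CAD) = 4.6783 × 1.0333858 / 1.0475145 = 4.615200.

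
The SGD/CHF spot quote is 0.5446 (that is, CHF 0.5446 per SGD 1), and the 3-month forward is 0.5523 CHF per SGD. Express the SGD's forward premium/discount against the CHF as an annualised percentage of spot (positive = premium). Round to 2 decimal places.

+5.66%

T = 3/12 years.
Period premium: (0.5523 − 0.5446)/0.5446 = 0.0141388.
×(1/T) gives 5.66% p.a.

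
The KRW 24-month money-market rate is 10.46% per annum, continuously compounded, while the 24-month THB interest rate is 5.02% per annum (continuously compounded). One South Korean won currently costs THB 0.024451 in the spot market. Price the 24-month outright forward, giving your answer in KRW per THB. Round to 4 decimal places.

T = 2 years.
Growth of 1 THB over T: e^(0.0502×2) = 1.10561307.
Growth of 1 KRW over T: e^(0.1046×2) = 1.23269151.
Forward (THB per KRW) = 0.024451 × 1.10561307 / 1.23269151 = 0.021930341.
Quoted the other way: 1/0.021930341 = 45.5989 KRW per THB.

45.5989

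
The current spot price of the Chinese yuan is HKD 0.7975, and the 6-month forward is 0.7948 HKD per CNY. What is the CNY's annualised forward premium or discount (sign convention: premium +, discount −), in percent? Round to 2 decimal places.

-0.68%

T = 6/12 years.
(F − S)/S = (0.7948 − 0.7975)/0.7975 = -0.0033856.
Per annum: -0.0033856 / (6/12) = -0.006771 = -0.68%.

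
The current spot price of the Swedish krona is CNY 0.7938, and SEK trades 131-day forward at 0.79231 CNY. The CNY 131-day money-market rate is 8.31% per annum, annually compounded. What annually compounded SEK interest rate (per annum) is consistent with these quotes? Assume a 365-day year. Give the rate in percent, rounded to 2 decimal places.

8.88%

T = 131/365 years.
By CIP, F/S equals the CNY-to-SEK growth ratio: 0.79231/0.7938 = 0.9981230.
CNY growth factor: (1 + 0.0831)^(131/365) = 1.0290647.
So the SEK growth factor = 1.0309999.
Annualise: 1.0309999^(365/131) − 1 = 0.088785 = 8.88%.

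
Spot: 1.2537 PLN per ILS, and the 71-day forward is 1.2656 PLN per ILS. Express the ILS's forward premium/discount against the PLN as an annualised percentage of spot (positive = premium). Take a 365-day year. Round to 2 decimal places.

+4.88%

T = 71/365 years.
ILS trades forward at +0.94919% vs spot over the period.
Annualise by dividing by T: 0.0094919 / (71/365) = 0.048796 → 4.88%.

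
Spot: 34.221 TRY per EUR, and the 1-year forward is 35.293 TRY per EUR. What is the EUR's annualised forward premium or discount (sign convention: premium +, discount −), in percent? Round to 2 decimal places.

+3.13%

T = 1 year.
EUR trades forward at +3.13258% vs spot over the period.
Per annum: 0.0313258 / 1 = 0.031326 = 3.13%.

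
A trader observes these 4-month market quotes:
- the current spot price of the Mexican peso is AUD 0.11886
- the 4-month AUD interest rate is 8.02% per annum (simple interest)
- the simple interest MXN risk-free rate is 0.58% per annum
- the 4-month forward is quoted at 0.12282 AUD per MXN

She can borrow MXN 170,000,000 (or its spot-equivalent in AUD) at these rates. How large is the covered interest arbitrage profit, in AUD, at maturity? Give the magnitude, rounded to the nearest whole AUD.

T = 4/12 years.
Route A — deposit MXN, sell forward: 170,000,000 × 1.0019333333 × 0.12282 = AUD 20,919,766.84.
Route B — convert at spot, deposit AUD: 170,000,000 × 0.11886 × 1.0267333333 = AUD 20,746,379.08.
The quoted forward overvalues MXN, so borrow AUD, buy MXN at spot, deposit the MXN at 0.58%, and sell the proceeds forward at 0.12282.
The gap between the two covered legs is AUD 173,388.

AUD 173,388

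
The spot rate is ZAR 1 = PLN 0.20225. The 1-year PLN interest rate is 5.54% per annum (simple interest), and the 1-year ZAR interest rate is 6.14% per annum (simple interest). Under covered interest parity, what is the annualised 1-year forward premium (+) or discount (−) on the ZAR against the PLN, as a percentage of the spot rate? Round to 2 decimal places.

T = 1 year.
No-arbitrage forward: 0.20225 × 1.055400 / 1.061400 = 0.20110670 PLN/ZAR.
(F − S)/S ÷ T = (0.20110670 − 0.20225)/0.20225/1 = -0.005653 → -0.57%.

-0.57%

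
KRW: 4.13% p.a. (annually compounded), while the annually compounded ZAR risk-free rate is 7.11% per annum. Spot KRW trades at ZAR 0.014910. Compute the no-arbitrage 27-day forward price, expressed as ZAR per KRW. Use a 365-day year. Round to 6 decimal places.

T = 27/365 years.
ZAR growth factor: (1 + 0.0711)^(27/365) = 1.0050938.
KRW accumulates by (1 + 0.0413)^(27/365) = 1.0029982.
So F = 0.01491 × 1.0050938 / 1.0029982 = 0.01494115 (ZAR/KRW).

0.014941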